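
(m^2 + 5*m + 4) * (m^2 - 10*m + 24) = m^4 - 5*m^3 - 22*m^2 + 80*m + 96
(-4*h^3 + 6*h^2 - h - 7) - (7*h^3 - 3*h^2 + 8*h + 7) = -11*h^3 + 9*h^2 - 9*h - 14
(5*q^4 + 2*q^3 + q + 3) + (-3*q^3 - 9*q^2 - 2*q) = 5*q^4 - q^3 - 9*q^2 - q + 3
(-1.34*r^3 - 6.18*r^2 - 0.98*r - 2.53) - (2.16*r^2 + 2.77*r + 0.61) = -1.34*r^3 - 8.34*r^2 - 3.75*r - 3.14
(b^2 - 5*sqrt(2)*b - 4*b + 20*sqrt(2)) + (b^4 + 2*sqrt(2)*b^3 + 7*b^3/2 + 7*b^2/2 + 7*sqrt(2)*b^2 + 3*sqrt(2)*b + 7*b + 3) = b^4 + 2*sqrt(2)*b^3 + 7*b^3/2 + 9*b^2/2 + 7*sqrt(2)*b^2 - 2*sqrt(2)*b + 3*b + 3 + 20*sqrt(2)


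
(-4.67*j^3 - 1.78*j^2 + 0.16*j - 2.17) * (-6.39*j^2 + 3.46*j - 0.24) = 29.8413*j^5 - 4.784*j^4 - 6.0604*j^3 + 14.8471*j^2 - 7.5466*j + 0.5208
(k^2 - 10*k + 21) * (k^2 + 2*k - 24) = k^4 - 8*k^3 - 23*k^2 + 282*k - 504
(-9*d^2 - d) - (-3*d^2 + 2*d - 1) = -6*d^2 - 3*d + 1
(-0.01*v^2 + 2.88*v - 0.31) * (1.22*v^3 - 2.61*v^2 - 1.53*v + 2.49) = -0.0122*v^5 + 3.5397*v^4 - 7.8797*v^3 - 3.6222*v^2 + 7.6455*v - 0.7719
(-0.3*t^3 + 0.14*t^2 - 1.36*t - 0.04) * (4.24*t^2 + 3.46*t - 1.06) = -1.272*t^5 - 0.4444*t^4 - 4.964*t^3 - 5.0236*t^2 + 1.3032*t + 0.0424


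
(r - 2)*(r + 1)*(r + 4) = r^3 + 3*r^2 - 6*r - 8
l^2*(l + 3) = l^3 + 3*l^2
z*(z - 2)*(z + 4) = z^3 + 2*z^2 - 8*z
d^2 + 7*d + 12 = (d + 3)*(d + 4)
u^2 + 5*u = u*(u + 5)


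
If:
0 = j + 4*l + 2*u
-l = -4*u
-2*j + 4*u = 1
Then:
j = -9/20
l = 1/10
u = 1/40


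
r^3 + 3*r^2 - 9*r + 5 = (r - 1)^2*(r + 5)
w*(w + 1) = w^2 + w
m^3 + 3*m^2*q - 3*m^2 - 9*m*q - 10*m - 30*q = (m - 5)*(m + 2)*(m + 3*q)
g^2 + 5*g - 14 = (g - 2)*(g + 7)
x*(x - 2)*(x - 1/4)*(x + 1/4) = x^4 - 2*x^3 - x^2/16 + x/8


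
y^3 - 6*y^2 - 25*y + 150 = (y - 6)*(y - 5)*(y + 5)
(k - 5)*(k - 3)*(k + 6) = k^3 - 2*k^2 - 33*k + 90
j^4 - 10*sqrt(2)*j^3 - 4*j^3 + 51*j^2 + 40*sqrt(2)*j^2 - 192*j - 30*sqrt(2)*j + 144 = (j - 3)*(j - 1)*(j - 6*sqrt(2))*(j - 4*sqrt(2))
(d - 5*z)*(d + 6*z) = d^2 + d*z - 30*z^2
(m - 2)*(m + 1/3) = m^2 - 5*m/3 - 2/3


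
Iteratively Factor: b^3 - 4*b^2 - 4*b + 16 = (b - 2)*(b^2 - 2*b - 8) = (b - 2)*(b + 2)*(b - 4)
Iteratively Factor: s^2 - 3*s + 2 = (s - 1)*(s - 2)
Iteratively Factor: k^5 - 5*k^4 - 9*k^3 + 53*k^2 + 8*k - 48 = (k - 4)*(k^4 - k^3 - 13*k^2 + k + 12) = (k - 4)^2*(k^3 + 3*k^2 - k - 3) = (k - 4)^2*(k + 3)*(k^2 - 1) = (k - 4)^2*(k - 1)*(k + 3)*(k + 1)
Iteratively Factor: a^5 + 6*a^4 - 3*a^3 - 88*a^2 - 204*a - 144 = (a + 2)*(a^4 + 4*a^3 - 11*a^2 - 66*a - 72) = (a + 2)*(a + 3)*(a^3 + a^2 - 14*a - 24) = (a - 4)*(a + 2)*(a + 3)*(a^2 + 5*a + 6) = (a - 4)*(a + 2)*(a + 3)^2*(a + 2)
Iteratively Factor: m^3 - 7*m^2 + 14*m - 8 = (m - 2)*(m^2 - 5*m + 4) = (m - 4)*(m - 2)*(m - 1)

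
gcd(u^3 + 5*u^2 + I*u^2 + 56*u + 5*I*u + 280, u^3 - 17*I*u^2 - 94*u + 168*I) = u - 7*I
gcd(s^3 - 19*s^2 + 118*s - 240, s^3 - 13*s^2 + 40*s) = s^2 - 13*s + 40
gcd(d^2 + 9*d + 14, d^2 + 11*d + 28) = d + 7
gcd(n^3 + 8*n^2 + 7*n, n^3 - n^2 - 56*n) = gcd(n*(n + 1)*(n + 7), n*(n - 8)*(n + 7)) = n^2 + 7*n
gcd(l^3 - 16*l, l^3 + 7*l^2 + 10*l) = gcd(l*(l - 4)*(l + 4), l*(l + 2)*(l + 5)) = l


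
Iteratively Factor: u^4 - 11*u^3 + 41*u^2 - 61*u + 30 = (u - 3)*(u^3 - 8*u^2 + 17*u - 10) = (u - 5)*(u - 3)*(u^2 - 3*u + 2) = (u - 5)*(u - 3)*(u - 1)*(u - 2)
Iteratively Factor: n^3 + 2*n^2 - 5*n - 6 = (n + 3)*(n^2 - n - 2) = (n - 2)*(n + 3)*(n + 1)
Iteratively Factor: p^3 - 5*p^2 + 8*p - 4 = (p - 2)*(p^2 - 3*p + 2) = (p - 2)*(p - 1)*(p - 2)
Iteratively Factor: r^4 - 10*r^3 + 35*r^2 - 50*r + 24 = (r - 3)*(r^3 - 7*r^2 + 14*r - 8) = (r - 4)*(r - 3)*(r^2 - 3*r + 2) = (r - 4)*(r - 3)*(r - 2)*(r - 1)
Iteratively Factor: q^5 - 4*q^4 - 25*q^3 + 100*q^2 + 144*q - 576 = (q - 3)*(q^4 - q^3 - 28*q^2 + 16*q + 192) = (q - 4)*(q - 3)*(q^3 + 3*q^2 - 16*q - 48) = (q - 4)*(q - 3)*(q + 3)*(q^2 - 16) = (q - 4)^2*(q - 3)*(q + 3)*(q + 4)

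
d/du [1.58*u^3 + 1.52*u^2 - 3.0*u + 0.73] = 4.74*u^2 + 3.04*u - 3.0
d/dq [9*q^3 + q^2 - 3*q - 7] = 27*q^2 + 2*q - 3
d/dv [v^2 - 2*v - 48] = 2*v - 2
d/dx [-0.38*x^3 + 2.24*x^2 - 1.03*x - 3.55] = -1.14*x^2 + 4.48*x - 1.03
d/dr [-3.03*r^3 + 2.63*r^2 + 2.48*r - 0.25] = -9.09*r^2 + 5.26*r + 2.48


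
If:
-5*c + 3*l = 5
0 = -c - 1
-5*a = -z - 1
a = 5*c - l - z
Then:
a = -2/3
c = -1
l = 0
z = -13/3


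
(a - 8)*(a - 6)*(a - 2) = a^3 - 16*a^2 + 76*a - 96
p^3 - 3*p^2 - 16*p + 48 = (p - 4)*(p - 3)*(p + 4)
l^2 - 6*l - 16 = (l - 8)*(l + 2)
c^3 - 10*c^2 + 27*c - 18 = (c - 6)*(c - 3)*(c - 1)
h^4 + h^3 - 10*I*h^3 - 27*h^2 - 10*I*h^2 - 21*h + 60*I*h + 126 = (h - 2)*(h + 3)*(h - 7*I)*(h - 3*I)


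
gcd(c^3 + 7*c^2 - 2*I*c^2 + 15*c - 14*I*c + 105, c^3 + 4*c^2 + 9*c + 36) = c + 3*I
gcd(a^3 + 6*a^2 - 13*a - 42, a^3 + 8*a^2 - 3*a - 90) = a - 3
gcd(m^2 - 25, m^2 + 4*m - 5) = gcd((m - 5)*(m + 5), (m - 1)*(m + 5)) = m + 5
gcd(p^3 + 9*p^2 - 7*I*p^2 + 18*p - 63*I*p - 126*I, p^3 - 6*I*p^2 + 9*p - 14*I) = p - 7*I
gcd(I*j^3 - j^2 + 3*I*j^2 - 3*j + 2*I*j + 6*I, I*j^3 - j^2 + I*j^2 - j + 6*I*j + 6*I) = 1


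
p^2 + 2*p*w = p*(p + 2*w)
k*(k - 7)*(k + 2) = k^3 - 5*k^2 - 14*k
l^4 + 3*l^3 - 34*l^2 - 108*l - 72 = (l - 6)*(l + 1)*(l + 2)*(l + 6)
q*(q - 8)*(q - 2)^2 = q^4 - 12*q^3 + 36*q^2 - 32*q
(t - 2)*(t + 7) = t^2 + 5*t - 14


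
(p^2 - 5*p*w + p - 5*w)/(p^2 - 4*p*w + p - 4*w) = (p - 5*w)/(p - 4*w)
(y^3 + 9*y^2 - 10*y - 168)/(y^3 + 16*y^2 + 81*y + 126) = (y - 4)/(y + 3)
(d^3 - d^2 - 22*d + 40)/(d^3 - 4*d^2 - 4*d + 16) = (d + 5)/(d + 2)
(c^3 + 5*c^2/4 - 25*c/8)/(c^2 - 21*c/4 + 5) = c*(2*c + 5)/(2*(c - 4))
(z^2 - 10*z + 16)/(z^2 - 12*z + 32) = (z - 2)/(z - 4)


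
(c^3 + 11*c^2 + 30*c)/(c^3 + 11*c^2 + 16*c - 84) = c*(c + 5)/(c^2 + 5*c - 14)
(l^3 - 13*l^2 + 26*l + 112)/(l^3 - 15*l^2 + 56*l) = (l + 2)/l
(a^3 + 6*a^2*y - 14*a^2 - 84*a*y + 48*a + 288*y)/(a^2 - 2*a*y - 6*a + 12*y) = (-a^2 - 6*a*y + 8*a + 48*y)/(-a + 2*y)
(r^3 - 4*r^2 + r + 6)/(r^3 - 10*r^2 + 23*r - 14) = (r^2 - 2*r - 3)/(r^2 - 8*r + 7)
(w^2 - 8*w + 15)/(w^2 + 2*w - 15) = (w - 5)/(w + 5)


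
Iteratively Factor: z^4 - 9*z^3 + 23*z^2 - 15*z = (z - 1)*(z^3 - 8*z^2 + 15*z) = z*(z - 1)*(z^2 - 8*z + 15) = z*(z - 5)*(z - 1)*(z - 3)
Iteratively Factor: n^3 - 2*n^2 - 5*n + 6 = (n - 1)*(n^2 - n - 6) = (n - 1)*(n + 2)*(n - 3)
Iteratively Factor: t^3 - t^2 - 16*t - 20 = (t - 5)*(t^2 + 4*t + 4) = (t - 5)*(t + 2)*(t + 2)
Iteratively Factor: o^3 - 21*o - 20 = (o + 1)*(o^2 - o - 20) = (o + 1)*(o + 4)*(o - 5)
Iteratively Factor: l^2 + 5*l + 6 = (l + 2)*(l + 3)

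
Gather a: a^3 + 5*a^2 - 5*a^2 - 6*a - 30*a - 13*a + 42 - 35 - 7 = a^3 - 49*a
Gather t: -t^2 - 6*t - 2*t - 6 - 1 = -t^2 - 8*t - 7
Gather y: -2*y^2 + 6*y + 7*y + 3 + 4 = -2*y^2 + 13*y + 7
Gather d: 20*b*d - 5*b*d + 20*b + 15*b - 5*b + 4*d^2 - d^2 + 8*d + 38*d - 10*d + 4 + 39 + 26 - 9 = 30*b + 3*d^2 + d*(15*b + 36) + 60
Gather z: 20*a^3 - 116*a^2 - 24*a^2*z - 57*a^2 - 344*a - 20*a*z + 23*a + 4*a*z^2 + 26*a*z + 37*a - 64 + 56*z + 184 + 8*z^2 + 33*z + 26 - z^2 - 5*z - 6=20*a^3 - 173*a^2 - 284*a + z^2*(4*a + 7) + z*(-24*a^2 + 6*a + 84) + 140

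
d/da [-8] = 0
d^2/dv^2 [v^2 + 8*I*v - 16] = 2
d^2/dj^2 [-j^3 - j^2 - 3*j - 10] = -6*j - 2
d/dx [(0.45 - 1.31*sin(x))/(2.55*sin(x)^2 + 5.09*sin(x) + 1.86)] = (3.3405*sin(x)^2 - 2.295*sin(x) - 4.7271)*cos(x)/(6.5025*sin(x)^4 + 25.959*sin(x)^3 + 35.3941*sin(x)^2 + 18.9348*sin(x) + 3.4596)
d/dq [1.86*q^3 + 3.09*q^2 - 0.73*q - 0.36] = 5.58*q^2 + 6.18*q - 0.73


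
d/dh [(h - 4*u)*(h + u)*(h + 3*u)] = 3*h^2 - 13*u^2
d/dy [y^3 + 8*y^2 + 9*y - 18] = 3*y^2 + 16*y + 9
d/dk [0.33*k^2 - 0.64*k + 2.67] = 0.66*k - 0.64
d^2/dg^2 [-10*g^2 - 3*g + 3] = -20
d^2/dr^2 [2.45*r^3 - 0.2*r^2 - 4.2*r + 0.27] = 14.7*r - 0.4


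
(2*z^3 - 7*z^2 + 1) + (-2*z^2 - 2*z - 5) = 2*z^3 - 9*z^2 - 2*z - 4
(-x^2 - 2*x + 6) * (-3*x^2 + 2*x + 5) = 3*x^4 + 4*x^3 - 27*x^2 + 2*x + 30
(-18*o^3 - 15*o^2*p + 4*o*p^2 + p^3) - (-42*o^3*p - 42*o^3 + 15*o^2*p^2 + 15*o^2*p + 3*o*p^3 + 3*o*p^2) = 42*o^3*p + 24*o^3 - 15*o^2*p^2 - 30*o^2*p - 3*o*p^3 + o*p^2 + p^3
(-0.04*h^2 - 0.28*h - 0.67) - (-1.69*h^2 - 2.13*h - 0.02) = 1.65*h^2 + 1.85*h - 0.65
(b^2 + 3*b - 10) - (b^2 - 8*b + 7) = 11*b - 17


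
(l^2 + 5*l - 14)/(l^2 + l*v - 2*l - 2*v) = (l + 7)/(l + v)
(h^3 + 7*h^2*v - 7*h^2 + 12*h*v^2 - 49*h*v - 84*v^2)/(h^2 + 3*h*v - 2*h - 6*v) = (h^2 + 4*h*v - 7*h - 28*v)/(h - 2)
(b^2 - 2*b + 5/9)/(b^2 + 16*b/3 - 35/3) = (b - 1/3)/(b + 7)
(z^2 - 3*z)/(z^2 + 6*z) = (z - 3)/(z + 6)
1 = 1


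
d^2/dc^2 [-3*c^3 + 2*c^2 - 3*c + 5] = 4 - 18*c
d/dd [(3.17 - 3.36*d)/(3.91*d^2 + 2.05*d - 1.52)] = (13.1376*d^2 - 24.7894*d - 1.3913)/(15.2881*d^4 + 16.031*d^3 - 7.6839*d^2 - 6.232*d + 2.3104)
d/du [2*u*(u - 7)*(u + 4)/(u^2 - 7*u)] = 2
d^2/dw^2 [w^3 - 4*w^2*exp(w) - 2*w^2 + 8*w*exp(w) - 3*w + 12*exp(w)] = -4*w^2*exp(w) - 8*w*exp(w) + 6*w + 20*exp(w) - 4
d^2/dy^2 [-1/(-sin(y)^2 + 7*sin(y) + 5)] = (4*sin(y)^4 - 21*sin(y)^3 + 63*sin(y)^2 + 7*sin(y) - 108)/(7*sin(y) + cos(y)^2 + 4)^3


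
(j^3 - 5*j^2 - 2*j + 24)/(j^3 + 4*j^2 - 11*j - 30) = (j - 4)/(j + 5)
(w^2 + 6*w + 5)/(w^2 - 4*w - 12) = (w^2 + 6*w + 5)/(w^2 - 4*w - 12)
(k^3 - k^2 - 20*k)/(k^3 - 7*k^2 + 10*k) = (k + 4)/(k - 2)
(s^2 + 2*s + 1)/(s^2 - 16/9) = 9*(s^2 + 2*s + 1)/(9*s^2 - 16)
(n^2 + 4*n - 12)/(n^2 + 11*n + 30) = (n - 2)/(n + 5)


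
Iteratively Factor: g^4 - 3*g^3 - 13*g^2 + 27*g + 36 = (g - 4)*(g^3 + g^2 - 9*g - 9) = (g - 4)*(g + 3)*(g^2 - 2*g - 3) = (g - 4)*(g + 1)*(g + 3)*(g - 3)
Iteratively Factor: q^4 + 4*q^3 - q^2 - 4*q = (q - 1)*(q^3 + 5*q^2 + 4*q) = (q - 1)*(q + 1)*(q^2 + 4*q) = q*(q - 1)*(q + 1)*(q + 4)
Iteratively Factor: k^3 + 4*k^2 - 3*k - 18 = (k + 3)*(k^2 + k - 6) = (k + 3)^2*(k - 2)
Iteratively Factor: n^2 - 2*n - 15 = (n + 3)*(n - 5)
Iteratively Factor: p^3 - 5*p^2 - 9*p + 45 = (p - 5)*(p^2 - 9) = (p - 5)*(p + 3)*(p - 3)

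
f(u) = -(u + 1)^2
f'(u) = -2*u - 2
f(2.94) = -15.52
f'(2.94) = -7.88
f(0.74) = -3.03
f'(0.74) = -3.48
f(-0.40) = -0.36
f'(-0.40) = -1.20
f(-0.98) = -0.00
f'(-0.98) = -0.04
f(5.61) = -43.69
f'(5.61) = -13.22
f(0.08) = -1.17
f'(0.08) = -2.16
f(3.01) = -16.08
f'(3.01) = -8.02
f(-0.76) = -0.06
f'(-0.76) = -0.48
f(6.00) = -49.00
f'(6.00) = -14.00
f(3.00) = -16.00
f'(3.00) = -8.00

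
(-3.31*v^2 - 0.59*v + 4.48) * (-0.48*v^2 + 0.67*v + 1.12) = 1.5888*v^4 - 1.9345*v^3 - 6.2529*v^2 + 2.3408*v + 5.0176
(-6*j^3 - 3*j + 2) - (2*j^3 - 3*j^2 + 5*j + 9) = -8*j^3 + 3*j^2 - 8*j - 7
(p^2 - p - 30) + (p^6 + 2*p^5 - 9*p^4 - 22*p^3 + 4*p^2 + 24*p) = p^6 + 2*p^5 - 9*p^4 - 22*p^3 + 5*p^2 + 23*p - 30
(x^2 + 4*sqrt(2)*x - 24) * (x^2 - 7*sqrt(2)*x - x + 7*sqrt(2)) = x^4 - 3*sqrt(2)*x^3 - x^3 - 80*x^2 + 3*sqrt(2)*x^2 + 80*x + 168*sqrt(2)*x - 168*sqrt(2)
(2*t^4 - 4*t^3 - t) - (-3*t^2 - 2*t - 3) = 2*t^4 - 4*t^3 + 3*t^2 + t + 3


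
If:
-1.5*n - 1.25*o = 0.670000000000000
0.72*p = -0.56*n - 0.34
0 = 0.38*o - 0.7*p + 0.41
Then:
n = -6.07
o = 6.75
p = 4.25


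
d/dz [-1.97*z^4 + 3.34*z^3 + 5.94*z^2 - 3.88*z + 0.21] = -7.88*z^3 + 10.02*z^2 + 11.88*z - 3.88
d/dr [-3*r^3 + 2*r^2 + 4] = r*(4 - 9*r)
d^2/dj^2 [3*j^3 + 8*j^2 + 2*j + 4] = 18*j + 16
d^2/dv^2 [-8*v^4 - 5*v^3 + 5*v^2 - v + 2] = -96*v^2 - 30*v + 10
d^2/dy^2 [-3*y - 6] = 0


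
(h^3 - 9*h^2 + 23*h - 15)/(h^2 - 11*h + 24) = (h^2 - 6*h + 5)/(h - 8)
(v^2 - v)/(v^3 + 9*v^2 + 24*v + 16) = v*(v - 1)/(v^3 + 9*v^2 + 24*v + 16)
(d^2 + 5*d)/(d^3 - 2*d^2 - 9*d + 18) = d*(d + 5)/(d^3 - 2*d^2 - 9*d + 18)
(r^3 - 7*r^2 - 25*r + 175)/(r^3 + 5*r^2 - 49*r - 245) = (r - 5)/(r + 7)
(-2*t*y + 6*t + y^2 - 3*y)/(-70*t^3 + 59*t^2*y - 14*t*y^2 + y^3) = (y - 3)/(35*t^2 - 12*t*y + y^2)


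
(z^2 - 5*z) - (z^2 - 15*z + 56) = 10*z - 56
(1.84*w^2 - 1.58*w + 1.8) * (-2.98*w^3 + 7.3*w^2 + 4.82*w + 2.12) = -5.4832*w^5 + 18.1404*w^4 - 8.0292*w^3 + 9.4252*w^2 + 5.3264*w + 3.816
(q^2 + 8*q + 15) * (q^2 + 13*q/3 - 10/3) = q^4 + 37*q^3/3 + 139*q^2/3 + 115*q/3 - 50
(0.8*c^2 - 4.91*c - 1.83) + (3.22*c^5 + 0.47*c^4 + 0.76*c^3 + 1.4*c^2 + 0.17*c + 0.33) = 3.22*c^5 + 0.47*c^4 + 0.76*c^3 + 2.2*c^2 - 4.74*c - 1.5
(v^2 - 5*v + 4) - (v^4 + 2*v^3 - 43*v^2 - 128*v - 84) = -v^4 - 2*v^3 + 44*v^2 + 123*v + 88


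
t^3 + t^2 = t^2*(t + 1)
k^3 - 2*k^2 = k^2*(k - 2)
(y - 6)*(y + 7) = y^2 + y - 42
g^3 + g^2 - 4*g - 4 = (g - 2)*(g + 1)*(g + 2)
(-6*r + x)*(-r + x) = 6*r^2 - 7*r*x + x^2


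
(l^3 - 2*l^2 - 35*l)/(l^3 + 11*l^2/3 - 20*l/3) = 3*(l - 7)/(3*l - 4)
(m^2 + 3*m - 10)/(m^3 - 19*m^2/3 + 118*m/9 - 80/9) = 9*(m + 5)/(9*m^2 - 39*m + 40)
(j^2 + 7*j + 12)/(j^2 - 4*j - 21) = (j + 4)/(j - 7)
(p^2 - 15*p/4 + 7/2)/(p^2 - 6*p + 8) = (p - 7/4)/(p - 4)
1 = 1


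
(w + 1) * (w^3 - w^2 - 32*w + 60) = w^4 - 33*w^2 + 28*w + 60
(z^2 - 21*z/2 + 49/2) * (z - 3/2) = z^3 - 12*z^2 + 161*z/4 - 147/4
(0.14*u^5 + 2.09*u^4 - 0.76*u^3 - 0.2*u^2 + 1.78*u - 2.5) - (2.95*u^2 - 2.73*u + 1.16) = 0.14*u^5 + 2.09*u^4 - 0.76*u^3 - 3.15*u^2 + 4.51*u - 3.66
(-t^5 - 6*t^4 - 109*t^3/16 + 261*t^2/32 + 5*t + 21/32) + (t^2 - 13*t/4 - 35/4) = -t^5 - 6*t^4 - 109*t^3/16 + 293*t^2/32 + 7*t/4 - 259/32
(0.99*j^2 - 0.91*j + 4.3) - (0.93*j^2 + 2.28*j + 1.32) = 0.0599999999999999*j^2 - 3.19*j + 2.98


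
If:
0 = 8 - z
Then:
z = 8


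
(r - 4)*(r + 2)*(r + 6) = r^3 + 4*r^2 - 20*r - 48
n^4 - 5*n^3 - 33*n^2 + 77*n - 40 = (n - 8)*(n - 1)^2*(n + 5)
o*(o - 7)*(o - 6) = o^3 - 13*o^2 + 42*o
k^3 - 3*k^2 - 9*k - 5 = (k - 5)*(k + 1)^2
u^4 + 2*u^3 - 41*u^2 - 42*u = u*(u - 6)*(u + 1)*(u + 7)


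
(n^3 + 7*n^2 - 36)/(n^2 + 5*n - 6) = (n^2 + n - 6)/(n - 1)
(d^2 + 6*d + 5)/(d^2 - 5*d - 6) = (d + 5)/(d - 6)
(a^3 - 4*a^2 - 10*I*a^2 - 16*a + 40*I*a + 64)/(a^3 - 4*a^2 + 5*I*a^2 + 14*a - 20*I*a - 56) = (a - 8*I)/(a + 7*I)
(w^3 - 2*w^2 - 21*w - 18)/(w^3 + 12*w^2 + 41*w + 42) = (w^2 - 5*w - 6)/(w^2 + 9*w + 14)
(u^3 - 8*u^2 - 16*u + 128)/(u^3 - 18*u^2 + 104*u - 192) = (u + 4)/(u - 6)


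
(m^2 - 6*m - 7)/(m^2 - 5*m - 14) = (m + 1)/(m + 2)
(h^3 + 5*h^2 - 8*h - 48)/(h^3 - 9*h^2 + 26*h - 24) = (h^2 + 8*h + 16)/(h^2 - 6*h + 8)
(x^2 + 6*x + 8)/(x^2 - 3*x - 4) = (x^2 + 6*x + 8)/(x^2 - 3*x - 4)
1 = 1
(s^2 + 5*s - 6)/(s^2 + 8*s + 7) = (s^2 + 5*s - 6)/(s^2 + 8*s + 7)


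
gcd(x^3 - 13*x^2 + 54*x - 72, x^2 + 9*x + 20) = 1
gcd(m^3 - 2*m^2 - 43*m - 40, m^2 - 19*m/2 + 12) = m - 8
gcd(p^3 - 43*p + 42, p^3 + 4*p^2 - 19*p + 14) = p^2 + 6*p - 7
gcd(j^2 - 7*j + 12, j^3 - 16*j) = j - 4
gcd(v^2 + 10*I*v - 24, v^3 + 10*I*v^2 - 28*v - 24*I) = v + 6*I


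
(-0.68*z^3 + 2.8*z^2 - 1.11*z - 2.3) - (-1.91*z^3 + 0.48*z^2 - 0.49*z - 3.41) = 1.23*z^3 + 2.32*z^2 - 0.62*z + 1.11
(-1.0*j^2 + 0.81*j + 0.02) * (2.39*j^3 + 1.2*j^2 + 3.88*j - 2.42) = -2.39*j^5 + 0.7359*j^4 - 2.8602*j^3 + 5.5868*j^2 - 1.8826*j - 0.0484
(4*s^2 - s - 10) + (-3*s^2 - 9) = s^2 - s - 19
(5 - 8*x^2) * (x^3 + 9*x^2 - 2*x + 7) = -8*x^5 - 72*x^4 + 21*x^3 - 11*x^2 - 10*x + 35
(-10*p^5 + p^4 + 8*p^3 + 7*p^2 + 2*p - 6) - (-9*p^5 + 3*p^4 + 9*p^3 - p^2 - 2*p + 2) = -p^5 - 2*p^4 - p^3 + 8*p^2 + 4*p - 8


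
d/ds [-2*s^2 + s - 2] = 1 - 4*s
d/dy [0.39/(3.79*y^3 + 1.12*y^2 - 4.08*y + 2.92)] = (-4.4343*y^2 - 0.8736*y + 1.5912)/(3.79*y^3 + 1.12*y^2 - 4.08*y + 2.92)^2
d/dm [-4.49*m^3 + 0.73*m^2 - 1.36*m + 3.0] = -13.47*m^2 + 1.46*m - 1.36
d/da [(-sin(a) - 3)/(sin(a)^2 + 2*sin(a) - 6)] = (sin(a)^2 + 6*sin(a) + 12)*cos(a)/(sin(a)^2 + 2*sin(a) - 6)^2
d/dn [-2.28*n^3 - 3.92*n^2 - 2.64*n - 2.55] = -6.84*n^2 - 7.84*n - 2.64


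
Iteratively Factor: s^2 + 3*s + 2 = (s + 1)*(s + 2)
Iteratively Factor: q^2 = (q)*(q)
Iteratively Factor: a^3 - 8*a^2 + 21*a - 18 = (a - 2)*(a^2 - 6*a + 9) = (a - 3)*(a - 2)*(a - 3)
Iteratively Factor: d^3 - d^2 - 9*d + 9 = (d - 3)*(d^2 + 2*d - 3) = (d - 3)*(d + 3)*(d - 1)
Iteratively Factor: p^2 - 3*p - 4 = (p + 1)*(p - 4)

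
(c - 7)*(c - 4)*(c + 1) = c^3 - 10*c^2 + 17*c + 28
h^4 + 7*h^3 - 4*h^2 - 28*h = h*(h - 2)*(h + 2)*(h + 7)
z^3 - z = z*(z - 1)*(z + 1)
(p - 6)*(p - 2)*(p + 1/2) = p^3 - 15*p^2/2 + 8*p + 6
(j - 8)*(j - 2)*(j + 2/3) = j^3 - 28*j^2/3 + 28*j/3 + 32/3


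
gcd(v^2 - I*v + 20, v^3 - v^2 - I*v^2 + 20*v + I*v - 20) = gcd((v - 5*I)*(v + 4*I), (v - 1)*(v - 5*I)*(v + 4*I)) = v^2 - I*v + 20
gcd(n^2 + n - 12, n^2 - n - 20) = n + 4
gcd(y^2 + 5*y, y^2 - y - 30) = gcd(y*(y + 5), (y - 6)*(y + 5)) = y + 5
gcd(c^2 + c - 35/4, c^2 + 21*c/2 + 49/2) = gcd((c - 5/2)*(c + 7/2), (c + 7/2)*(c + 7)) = c + 7/2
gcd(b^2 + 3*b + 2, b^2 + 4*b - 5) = 1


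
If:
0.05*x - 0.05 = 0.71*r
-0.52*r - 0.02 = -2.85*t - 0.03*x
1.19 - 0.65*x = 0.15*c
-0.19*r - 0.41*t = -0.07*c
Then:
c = 0.14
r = 0.06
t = -0.00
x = 1.80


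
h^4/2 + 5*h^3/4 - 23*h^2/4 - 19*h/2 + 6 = (h/2 + 1)*(h - 3)*(h - 1/2)*(h + 4)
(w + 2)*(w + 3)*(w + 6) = w^3 + 11*w^2 + 36*w + 36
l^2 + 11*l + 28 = (l + 4)*(l + 7)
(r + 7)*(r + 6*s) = r^2 + 6*r*s + 7*r + 42*s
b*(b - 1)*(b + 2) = b^3 + b^2 - 2*b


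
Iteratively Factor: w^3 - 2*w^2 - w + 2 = (w + 1)*(w^2 - 3*w + 2) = (w - 2)*(w + 1)*(w - 1)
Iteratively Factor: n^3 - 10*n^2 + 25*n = (n - 5)*(n^2 - 5*n) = n*(n - 5)*(n - 5)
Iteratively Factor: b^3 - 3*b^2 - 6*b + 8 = (b - 1)*(b^2 - 2*b - 8) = (b - 4)*(b - 1)*(b + 2)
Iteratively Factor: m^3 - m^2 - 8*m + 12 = (m - 2)*(m^2 + m - 6) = (m - 2)*(m + 3)*(m - 2)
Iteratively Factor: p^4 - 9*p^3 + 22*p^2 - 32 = (p - 4)*(p^3 - 5*p^2 + 2*p + 8) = (p - 4)^2*(p^2 - p - 2) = (p - 4)^2*(p + 1)*(p - 2)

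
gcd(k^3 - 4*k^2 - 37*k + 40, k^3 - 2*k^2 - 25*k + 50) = k + 5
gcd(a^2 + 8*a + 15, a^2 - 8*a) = 1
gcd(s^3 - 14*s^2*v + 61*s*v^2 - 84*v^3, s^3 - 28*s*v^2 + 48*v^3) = s - 4*v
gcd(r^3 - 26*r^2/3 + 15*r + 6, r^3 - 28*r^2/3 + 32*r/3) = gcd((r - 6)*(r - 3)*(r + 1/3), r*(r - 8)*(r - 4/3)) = 1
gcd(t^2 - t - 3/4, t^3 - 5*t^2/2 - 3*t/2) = t + 1/2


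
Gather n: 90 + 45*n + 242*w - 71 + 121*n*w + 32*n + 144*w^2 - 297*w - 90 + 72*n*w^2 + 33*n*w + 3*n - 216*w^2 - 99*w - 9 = n*(72*w^2 + 154*w + 80) - 72*w^2 - 154*w - 80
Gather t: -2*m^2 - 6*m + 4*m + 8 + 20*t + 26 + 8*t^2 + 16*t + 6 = -2*m^2 - 2*m + 8*t^2 + 36*t + 40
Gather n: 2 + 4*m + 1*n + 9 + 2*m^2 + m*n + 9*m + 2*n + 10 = 2*m^2 + 13*m + n*(m + 3) + 21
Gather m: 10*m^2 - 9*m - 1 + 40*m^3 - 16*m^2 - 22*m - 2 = 40*m^3 - 6*m^2 - 31*m - 3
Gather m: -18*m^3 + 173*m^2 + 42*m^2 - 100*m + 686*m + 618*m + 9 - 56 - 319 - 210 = -18*m^3 + 215*m^2 + 1204*m - 576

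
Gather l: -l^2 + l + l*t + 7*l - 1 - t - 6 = -l^2 + l*(t + 8) - t - 7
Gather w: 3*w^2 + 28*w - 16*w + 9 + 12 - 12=3*w^2 + 12*w + 9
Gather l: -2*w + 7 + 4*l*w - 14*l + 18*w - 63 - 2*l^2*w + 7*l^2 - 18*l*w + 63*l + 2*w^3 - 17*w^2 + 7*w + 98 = l^2*(7 - 2*w) + l*(49 - 14*w) + 2*w^3 - 17*w^2 + 23*w + 42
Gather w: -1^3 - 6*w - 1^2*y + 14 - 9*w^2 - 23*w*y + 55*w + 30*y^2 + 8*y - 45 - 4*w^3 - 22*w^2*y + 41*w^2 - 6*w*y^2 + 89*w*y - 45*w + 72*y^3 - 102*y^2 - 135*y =-4*w^3 + w^2*(32 - 22*y) + w*(-6*y^2 + 66*y + 4) + 72*y^3 - 72*y^2 - 128*y - 32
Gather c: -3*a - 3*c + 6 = -3*a - 3*c + 6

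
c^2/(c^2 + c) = c/(c + 1)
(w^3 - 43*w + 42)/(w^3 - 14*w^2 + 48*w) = (w^2 + 6*w - 7)/(w*(w - 8))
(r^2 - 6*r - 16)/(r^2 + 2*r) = (r - 8)/r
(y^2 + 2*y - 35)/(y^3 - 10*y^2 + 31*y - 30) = (y + 7)/(y^2 - 5*y + 6)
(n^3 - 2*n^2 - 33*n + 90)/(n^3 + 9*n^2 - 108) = (n - 5)/(n + 6)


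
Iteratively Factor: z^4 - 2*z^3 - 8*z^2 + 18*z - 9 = (z - 1)*(z^3 - z^2 - 9*z + 9) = (z - 3)*(z - 1)*(z^2 + 2*z - 3) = (z - 3)*(z - 1)*(z + 3)*(z - 1)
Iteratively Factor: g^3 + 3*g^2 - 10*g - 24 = (g + 4)*(g^2 - g - 6) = (g - 3)*(g + 4)*(g + 2)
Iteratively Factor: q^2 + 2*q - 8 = (q + 4)*(q - 2)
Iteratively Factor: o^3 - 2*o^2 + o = (o - 1)*(o^2 - o) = (o - 1)^2*(o)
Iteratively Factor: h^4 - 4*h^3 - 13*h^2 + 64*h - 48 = (h - 3)*(h^3 - h^2 - 16*h + 16) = (h - 3)*(h - 1)*(h^2 - 16) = (h - 4)*(h - 3)*(h - 1)*(h + 4)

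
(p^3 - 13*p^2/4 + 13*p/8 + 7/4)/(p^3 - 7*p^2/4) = 1 - 3/(2*p) - 1/p^2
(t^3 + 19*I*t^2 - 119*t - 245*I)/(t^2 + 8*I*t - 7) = (t^2 + 12*I*t - 35)/(t + I)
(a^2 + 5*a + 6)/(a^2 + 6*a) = (a^2 + 5*a + 6)/(a*(a + 6))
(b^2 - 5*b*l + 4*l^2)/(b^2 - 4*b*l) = (b - l)/b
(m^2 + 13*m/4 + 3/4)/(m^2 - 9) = (m + 1/4)/(m - 3)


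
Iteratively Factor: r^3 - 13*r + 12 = (r + 4)*(r^2 - 4*r + 3) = (r - 3)*(r + 4)*(r - 1)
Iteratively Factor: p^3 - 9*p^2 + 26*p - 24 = (p - 3)*(p^2 - 6*p + 8) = (p - 4)*(p - 3)*(p - 2)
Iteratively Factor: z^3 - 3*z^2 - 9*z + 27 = (z + 3)*(z^2 - 6*z + 9) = (z - 3)*(z + 3)*(z - 3)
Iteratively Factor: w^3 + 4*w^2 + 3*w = (w + 1)*(w^2 + 3*w) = (w + 1)*(w + 3)*(w)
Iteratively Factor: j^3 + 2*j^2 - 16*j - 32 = (j + 2)*(j^2 - 16) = (j - 4)*(j + 2)*(j + 4)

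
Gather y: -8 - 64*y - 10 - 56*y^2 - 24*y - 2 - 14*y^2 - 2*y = -70*y^2 - 90*y - 20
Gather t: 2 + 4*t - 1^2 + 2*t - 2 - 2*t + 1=4*t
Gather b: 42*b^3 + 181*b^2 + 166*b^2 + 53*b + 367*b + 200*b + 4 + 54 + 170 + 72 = 42*b^3 + 347*b^2 + 620*b + 300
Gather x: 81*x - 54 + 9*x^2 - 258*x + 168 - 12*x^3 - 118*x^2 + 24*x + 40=-12*x^3 - 109*x^2 - 153*x + 154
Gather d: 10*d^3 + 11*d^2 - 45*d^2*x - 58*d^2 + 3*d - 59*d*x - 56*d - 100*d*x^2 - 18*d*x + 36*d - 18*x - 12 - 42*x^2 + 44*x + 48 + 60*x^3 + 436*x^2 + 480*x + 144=10*d^3 + d^2*(-45*x - 47) + d*(-100*x^2 - 77*x - 17) + 60*x^3 + 394*x^2 + 506*x + 180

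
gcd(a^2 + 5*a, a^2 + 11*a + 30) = a + 5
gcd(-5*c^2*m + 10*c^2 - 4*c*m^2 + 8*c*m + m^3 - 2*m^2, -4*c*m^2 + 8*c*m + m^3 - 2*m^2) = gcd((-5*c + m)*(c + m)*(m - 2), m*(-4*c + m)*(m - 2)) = m - 2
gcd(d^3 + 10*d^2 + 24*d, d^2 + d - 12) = d + 4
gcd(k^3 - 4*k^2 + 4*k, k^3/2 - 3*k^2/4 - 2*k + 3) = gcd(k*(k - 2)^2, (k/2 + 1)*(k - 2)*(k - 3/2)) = k - 2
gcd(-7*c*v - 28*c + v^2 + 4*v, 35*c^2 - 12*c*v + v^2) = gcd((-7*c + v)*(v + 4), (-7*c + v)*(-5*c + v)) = -7*c + v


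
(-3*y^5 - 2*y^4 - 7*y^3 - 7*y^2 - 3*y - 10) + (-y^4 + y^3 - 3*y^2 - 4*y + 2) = -3*y^5 - 3*y^4 - 6*y^3 - 10*y^2 - 7*y - 8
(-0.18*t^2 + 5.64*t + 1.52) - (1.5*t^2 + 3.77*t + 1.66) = -1.68*t^2 + 1.87*t - 0.14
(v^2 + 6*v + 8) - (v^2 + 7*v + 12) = -v - 4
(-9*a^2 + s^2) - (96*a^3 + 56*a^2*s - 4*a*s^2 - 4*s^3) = -96*a^3 - 56*a^2*s - 9*a^2 + 4*a*s^2 + 4*s^3 + s^2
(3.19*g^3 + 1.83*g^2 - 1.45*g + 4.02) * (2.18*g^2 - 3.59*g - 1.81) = 6.9542*g^5 - 7.4627*g^4 - 15.5046*g^3 + 10.6568*g^2 - 11.8073*g - 7.2762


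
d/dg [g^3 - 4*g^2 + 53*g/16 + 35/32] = 3*g^2 - 8*g + 53/16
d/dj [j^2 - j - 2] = 2*j - 1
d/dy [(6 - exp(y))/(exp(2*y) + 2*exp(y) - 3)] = (2*(exp(y) - 6)*(exp(y) + 1) - exp(2*y) - 2*exp(y) + 3)*exp(y)/(exp(2*y) + 2*exp(y) - 3)^2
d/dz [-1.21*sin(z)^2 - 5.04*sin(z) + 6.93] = -(2.42*sin(z) + 5.04)*cos(z)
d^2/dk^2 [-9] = 0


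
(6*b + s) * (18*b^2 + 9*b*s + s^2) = 108*b^3 + 72*b^2*s + 15*b*s^2 + s^3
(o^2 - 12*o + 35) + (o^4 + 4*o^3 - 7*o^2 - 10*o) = o^4 + 4*o^3 - 6*o^2 - 22*o + 35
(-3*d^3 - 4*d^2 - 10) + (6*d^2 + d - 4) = -3*d^3 + 2*d^2 + d - 14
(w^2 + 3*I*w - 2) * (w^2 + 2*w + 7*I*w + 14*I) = w^4 + 2*w^3 + 10*I*w^3 - 23*w^2 + 20*I*w^2 - 46*w - 14*I*w - 28*I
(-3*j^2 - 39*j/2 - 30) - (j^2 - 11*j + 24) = -4*j^2 - 17*j/2 - 54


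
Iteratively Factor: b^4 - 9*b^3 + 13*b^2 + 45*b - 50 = (b - 1)*(b^3 - 8*b^2 + 5*b + 50) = (b - 1)*(b + 2)*(b^2 - 10*b + 25) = (b - 5)*(b - 1)*(b + 2)*(b - 5)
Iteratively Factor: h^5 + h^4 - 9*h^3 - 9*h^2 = (h)*(h^4 + h^3 - 9*h^2 - 9*h) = h*(h - 3)*(h^3 + 4*h^2 + 3*h) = h^2*(h - 3)*(h^2 + 4*h + 3) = h^2*(h - 3)*(h + 3)*(h + 1)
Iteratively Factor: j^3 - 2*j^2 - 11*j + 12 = (j + 3)*(j^2 - 5*j + 4) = (j - 1)*(j + 3)*(j - 4)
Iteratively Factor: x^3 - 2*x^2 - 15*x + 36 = (x - 3)*(x^2 + x - 12) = (x - 3)^2*(x + 4)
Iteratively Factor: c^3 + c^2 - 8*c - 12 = (c + 2)*(c^2 - c - 6) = (c + 2)^2*(c - 3)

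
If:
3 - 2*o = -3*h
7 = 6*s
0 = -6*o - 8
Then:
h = -17/9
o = -4/3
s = 7/6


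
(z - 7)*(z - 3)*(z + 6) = z^3 - 4*z^2 - 39*z + 126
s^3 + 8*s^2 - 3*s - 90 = (s - 3)*(s + 5)*(s + 6)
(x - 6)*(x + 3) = x^2 - 3*x - 18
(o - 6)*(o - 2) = o^2 - 8*o + 12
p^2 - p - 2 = (p - 2)*(p + 1)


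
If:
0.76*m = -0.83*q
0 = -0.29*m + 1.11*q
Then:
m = 0.00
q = 0.00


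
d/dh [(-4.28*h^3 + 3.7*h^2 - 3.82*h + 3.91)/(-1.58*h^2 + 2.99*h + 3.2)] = (6.7624*h^4 - 25.5944*h^3 - 36.0606*h^2 + 36.0356*h - 23.9149)/(2.4964*h^4 - 9.4484*h^3 - 1.1719*h^2 + 19.136*h + 10.24)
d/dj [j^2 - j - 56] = 2*j - 1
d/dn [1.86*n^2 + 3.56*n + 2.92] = 3.72*n + 3.56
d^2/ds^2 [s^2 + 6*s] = 2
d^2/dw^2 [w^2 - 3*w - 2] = 2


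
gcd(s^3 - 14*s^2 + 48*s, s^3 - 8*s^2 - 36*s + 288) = s^2 - 14*s + 48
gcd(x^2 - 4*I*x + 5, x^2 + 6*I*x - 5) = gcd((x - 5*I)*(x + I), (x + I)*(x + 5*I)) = x + I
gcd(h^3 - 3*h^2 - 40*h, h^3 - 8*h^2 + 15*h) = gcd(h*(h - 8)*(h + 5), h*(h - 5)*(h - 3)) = h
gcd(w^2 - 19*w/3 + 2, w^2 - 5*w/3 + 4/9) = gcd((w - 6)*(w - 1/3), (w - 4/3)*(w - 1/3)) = w - 1/3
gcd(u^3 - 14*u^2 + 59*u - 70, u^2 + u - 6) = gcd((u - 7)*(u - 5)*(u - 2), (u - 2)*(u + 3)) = u - 2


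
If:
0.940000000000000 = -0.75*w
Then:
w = -1.25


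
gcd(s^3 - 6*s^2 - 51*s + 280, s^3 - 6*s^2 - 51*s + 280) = s^3 - 6*s^2 - 51*s + 280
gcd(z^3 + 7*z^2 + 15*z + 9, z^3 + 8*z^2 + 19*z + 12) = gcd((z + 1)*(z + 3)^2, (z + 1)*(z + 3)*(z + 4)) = z^2 + 4*z + 3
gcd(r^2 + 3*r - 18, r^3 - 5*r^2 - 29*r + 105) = r - 3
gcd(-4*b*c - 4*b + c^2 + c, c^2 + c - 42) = 1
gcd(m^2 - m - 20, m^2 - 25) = m - 5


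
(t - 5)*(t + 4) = t^2 - t - 20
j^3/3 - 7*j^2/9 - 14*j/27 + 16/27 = (j/3 + 1/3)*(j - 8/3)*(j - 2/3)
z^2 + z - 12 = (z - 3)*(z + 4)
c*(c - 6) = c^2 - 6*c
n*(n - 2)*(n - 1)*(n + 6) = n^4 + 3*n^3 - 16*n^2 + 12*n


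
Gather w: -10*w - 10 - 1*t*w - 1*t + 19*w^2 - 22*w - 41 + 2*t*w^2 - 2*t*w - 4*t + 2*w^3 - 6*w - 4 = -5*t + 2*w^3 + w^2*(2*t + 19) + w*(-3*t - 38) - 55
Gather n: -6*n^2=-6*n^2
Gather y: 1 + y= y + 1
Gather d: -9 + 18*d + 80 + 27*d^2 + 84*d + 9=27*d^2 + 102*d + 80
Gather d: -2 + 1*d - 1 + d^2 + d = d^2 + 2*d - 3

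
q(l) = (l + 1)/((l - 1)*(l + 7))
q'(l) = -(l + 1)/((l - 1)*(l + 7)^2) + 1/((l - 1)*(l + 7)) - (l + 1)/((l - 1)^2*(l + 7))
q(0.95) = -4.91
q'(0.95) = -100.01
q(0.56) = -0.47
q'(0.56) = -1.30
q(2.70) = 0.22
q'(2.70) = -0.09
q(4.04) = 0.15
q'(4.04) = -0.03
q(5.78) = 0.11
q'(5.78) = -0.02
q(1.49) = 0.60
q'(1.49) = -1.05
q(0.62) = -0.56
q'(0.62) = -1.74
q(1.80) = 0.40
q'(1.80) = -0.40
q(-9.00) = -0.40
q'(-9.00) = -0.19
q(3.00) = 0.20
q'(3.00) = -0.07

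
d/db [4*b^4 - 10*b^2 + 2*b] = 16*b^3 - 20*b + 2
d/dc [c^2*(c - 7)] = c*(3*c - 14)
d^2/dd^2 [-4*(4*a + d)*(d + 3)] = -8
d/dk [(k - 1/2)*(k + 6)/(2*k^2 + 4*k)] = (-7*k^2 + 12*k + 12)/(4*k^2*(k^2 + 4*k + 4))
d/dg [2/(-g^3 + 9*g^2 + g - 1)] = 2*(3*g^2 - 18*g - 1)/(g^3 - 9*g^2 - g + 1)^2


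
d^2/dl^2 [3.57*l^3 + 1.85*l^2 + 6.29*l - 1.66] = 21.42*l + 3.7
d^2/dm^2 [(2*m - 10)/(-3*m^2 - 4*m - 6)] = 4*(-4*(m - 5)*(3*m + 2)^2 + (9*m - 11)*(3*m^2 + 4*m + 6))/(3*m^2 + 4*m + 6)^3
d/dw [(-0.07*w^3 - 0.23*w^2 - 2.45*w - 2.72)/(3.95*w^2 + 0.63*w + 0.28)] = (-0.2765*w^4 - 0.0882000000000001*w^3 + 9.4738*w^2 + 21.3592*w + 1.0276)/(15.6025*w^4 + 4.977*w^3 + 2.6089*w^2 + 0.3528*w + 0.0784)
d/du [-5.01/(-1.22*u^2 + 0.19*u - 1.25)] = (0.9519 - 12.2244*u)/(1.22*u^2 - 0.19*u + 1.25)^2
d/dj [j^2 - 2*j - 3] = 2*j - 2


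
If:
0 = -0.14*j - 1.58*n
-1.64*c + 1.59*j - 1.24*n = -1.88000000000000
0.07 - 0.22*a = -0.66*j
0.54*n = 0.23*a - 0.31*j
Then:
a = -0.19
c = 0.97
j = -0.17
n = 0.02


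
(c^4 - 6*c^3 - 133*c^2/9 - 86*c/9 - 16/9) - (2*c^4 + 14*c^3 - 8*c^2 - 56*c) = -c^4 - 20*c^3 - 61*c^2/9 + 418*c/9 - 16/9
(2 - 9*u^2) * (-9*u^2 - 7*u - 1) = 81*u^4 + 63*u^3 - 9*u^2 - 14*u - 2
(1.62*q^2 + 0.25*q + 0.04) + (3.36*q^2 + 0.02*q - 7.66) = 4.98*q^2 + 0.27*q - 7.62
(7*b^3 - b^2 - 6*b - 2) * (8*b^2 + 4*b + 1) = 56*b^5 + 20*b^4 - 45*b^3 - 41*b^2 - 14*b - 2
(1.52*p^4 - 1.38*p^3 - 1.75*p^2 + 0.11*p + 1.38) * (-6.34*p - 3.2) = -9.6368*p^5 + 3.8852*p^4 + 15.511*p^3 + 4.9026*p^2 - 9.1012*p - 4.416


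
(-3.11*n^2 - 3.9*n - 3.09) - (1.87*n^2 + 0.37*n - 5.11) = -4.98*n^2 - 4.27*n + 2.02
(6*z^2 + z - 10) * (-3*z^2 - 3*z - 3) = -18*z^4 - 21*z^3 + 9*z^2 + 27*z + 30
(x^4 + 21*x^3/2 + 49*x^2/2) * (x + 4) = x^5 + 29*x^4/2 + 133*x^3/2 + 98*x^2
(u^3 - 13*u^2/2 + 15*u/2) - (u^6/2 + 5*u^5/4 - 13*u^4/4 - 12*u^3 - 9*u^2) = -u^6/2 - 5*u^5/4 + 13*u^4/4 + 13*u^3 + 5*u^2/2 + 15*u/2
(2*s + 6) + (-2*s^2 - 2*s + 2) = 8 - 2*s^2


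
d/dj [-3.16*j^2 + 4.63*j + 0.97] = 4.63 - 6.32*j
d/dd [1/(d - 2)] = -1/(d - 2)^2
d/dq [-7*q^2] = -14*q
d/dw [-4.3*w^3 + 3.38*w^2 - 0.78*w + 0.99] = -12.9*w^2 + 6.76*w - 0.78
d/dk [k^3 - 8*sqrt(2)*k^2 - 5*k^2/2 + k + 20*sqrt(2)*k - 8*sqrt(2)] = 3*k^2 - 16*sqrt(2)*k - 5*k + 1 + 20*sqrt(2)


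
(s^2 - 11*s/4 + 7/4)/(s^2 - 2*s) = (4*s^2 - 11*s + 7)/(4*s*(s - 2))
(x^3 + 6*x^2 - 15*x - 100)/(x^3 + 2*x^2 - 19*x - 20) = (x + 5)/(x + 1)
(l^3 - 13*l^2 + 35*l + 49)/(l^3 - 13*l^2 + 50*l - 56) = (l^2 - 6*l - 7)/(l^2 - 6*l + 8)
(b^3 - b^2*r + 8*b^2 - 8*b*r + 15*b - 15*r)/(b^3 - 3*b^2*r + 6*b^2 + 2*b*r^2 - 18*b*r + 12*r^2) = (-b^2 - 8*b - 15)/(-b^2 + 2*b*r - 6*b + 12*r)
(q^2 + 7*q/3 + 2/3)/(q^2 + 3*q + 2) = (q + 1/3)/(q + 1)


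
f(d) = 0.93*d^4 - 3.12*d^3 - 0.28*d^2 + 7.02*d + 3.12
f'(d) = 3.72*d^3 - 9.36*d^2 - 0.56*d + 7.02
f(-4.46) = 611.02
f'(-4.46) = -506.69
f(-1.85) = 19.82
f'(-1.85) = -47.53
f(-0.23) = 1.53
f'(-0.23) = 6.61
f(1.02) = 7.68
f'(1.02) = 0.66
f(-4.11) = 451.52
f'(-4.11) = -407.06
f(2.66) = 7.65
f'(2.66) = 9.32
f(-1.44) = 5.75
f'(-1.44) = -22.69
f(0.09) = 3.75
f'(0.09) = 6.90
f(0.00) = 3.12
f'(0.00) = 7.02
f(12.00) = 13940.16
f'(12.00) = 5080.62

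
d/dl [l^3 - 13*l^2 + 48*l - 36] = 3*l^2 - 26*l + 48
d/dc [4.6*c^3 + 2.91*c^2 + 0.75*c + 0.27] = 13.8*c^2 + 5.82*c + 0.75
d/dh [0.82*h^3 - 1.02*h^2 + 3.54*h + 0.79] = 2.46*h^2 - 2.04*h + 3.54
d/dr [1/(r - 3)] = -1/(r - 3)^2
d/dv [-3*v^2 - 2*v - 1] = -6*v - 2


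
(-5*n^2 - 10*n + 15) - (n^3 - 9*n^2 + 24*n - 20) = -n^3 + 4*n^2 - 34*n + 35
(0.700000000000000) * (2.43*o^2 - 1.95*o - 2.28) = 1.701*o^2 - 1.365*o - 1.596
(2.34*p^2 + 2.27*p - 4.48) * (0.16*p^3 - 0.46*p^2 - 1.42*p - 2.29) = 0.3744*p^5 - 0.7132*p^4 - 5.0838*p^3 - 6.5212*p^2 + 1.1633*p + 10.2592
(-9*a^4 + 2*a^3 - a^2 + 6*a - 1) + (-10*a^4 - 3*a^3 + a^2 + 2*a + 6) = -19*a^4 - a^3 + 8*a + 5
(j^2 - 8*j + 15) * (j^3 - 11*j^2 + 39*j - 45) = j^5 - 19*j^4 + 142*j^3 - 522*j^2 + 945*j - 675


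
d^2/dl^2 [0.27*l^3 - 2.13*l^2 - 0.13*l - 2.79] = 1.62*l - 4.26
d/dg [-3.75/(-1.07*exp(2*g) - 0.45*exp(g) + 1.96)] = (-8.025*exp(g) - 1.6875)*exp(g)/(1.07*exp(2*g) + 0.45*exp(g) - 1.96)^2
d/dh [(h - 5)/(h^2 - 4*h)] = (-h^2 + 10*h - 20)/(h^2*(h^2 - 8*h + 16))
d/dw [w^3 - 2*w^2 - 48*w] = 3*w^2 - 4*w - 48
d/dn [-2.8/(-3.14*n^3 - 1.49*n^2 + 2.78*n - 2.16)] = (-26.376*n^2 - 8.344*n + 7.784)/(3.14*n^3 + 1.49*n^2 - 2.78*n + 2.16)^2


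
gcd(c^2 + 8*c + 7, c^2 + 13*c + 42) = c + 7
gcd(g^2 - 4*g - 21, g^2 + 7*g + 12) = g + 3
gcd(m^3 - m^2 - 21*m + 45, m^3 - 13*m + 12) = m - 3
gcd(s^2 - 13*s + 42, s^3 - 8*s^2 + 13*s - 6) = s - 6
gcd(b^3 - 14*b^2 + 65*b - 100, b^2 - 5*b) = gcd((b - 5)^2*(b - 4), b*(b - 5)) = b - 5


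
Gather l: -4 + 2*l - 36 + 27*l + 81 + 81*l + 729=110*l + 770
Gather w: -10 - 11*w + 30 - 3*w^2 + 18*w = -3*w^2 + 7*w + 20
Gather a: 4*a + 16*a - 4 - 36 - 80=20*a - 120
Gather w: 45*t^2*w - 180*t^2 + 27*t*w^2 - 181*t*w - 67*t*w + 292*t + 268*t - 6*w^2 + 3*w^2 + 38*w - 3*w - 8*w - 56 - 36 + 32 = -180*t^2 + 560*t + w^2*(27*t - 3) + w*(45*t^2 - 248*t + 27) - 60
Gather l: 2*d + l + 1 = 2*d + l + 1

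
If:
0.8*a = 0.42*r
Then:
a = 0.525*r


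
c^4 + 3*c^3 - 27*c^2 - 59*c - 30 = (c - 5)*(c + 6)*(-I*c - I)*(I*c + I)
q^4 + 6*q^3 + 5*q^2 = q^2*(q + 1)*(q + 5)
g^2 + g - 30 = (g - 5)*(g + 6)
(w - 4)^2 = w^2 - 8*w + 16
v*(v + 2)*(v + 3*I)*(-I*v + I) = -I*v^4 + 3*v^3 - I*v^3 + 3*v^2 + 2*I*v^2 - 6*v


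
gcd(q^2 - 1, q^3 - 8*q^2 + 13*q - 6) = q - 1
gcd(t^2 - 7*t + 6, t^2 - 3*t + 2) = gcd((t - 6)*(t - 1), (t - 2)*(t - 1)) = t - 1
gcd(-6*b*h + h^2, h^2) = h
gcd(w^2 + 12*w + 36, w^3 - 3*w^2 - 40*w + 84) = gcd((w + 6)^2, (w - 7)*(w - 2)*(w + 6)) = w + 6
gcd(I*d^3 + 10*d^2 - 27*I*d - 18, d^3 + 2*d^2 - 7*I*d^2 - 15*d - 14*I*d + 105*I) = 1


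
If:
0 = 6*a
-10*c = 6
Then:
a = 0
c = -3/5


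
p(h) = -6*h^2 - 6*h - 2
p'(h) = -12*h - 6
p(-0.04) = -1.77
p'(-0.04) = -5.52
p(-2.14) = -16.64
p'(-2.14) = 19.68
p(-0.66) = -0.65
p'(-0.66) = 1.92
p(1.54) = -25.47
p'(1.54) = -24.48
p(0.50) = -6.50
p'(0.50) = -12.00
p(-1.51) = -6.62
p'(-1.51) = 12.12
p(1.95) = -36.52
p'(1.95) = -29.40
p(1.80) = -32.24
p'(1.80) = -27.60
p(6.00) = -254.00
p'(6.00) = -78.00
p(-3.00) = -38.00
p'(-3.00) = 30.00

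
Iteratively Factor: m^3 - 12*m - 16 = (m + 2)*(m^2 - 2*m - 8) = (m - 4)*(m + 2)*(m + 2)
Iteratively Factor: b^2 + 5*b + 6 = (b + 3)*(b + 2)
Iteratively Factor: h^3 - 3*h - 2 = (h + 1)*(h^2 - h - 2) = (h - 2)*(h + 1)*(h + 1)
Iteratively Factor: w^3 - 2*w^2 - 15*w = (w + 3)*(w^2 - 5*w) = w*(w + 3)*(w - 5)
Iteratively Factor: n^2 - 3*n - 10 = (n - 5)*(n + 2)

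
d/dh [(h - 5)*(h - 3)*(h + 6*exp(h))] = 6*h^2*exp(h) + 3*h^2 - 36*h*exp(h) - 16*h + 42*exp(h) + 15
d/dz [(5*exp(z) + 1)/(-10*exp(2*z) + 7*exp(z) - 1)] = ((5*exp(z) + 1)*(20*exp(z) - 7) - 50*exp(2*z) + 35*exp(z) - 5)*exp(z)/(10*exp(2*z) - 7*exp(z) + 1)^2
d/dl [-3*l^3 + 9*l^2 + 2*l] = -9*l^2 + 18*l + 2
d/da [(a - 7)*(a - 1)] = 2*a - 8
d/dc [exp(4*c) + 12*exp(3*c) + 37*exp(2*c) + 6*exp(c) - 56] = (4*exp(3*c) + 36*exp(2*c) + 74*exp(c) + 6)*exp(c)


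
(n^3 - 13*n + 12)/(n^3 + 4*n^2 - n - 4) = (n - 3)/(n + 1)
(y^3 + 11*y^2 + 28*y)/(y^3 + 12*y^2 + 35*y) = (y + 4)/(y + 5)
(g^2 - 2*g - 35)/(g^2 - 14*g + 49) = (g + 5)/(g - 7)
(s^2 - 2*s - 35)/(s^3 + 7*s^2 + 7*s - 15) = (s - 7)/(s^2 + 2*s - 3)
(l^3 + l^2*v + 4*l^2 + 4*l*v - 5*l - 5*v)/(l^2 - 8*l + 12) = (l^3 + l^2*v + 4*l^2 + 4*l*v - 5*l - 5*v)/(l^2 - 8*l + 12)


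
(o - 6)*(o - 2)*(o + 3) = o^3 - 5*o^2 - 12*o + 36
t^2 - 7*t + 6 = (t - 6)*(t - 1)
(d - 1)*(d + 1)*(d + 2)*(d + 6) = d^4 + 8*d^3 + 11*d^2 - 8*d - 12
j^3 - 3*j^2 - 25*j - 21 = (j - 7)*(j + 1)*(j + 3)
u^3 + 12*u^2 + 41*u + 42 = (u + 2)*(u + 3)*(u + 7)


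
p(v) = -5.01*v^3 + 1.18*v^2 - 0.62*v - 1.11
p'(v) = -15.03*v^2 + 2.36*v - 0.62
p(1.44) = -14.52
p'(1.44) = -28.39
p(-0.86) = 3.48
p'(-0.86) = -13.77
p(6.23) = -1170.61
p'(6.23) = -569.28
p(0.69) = -2.62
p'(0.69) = -6.15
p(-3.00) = 146.64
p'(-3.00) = -142.97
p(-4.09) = 363.94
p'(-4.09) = -261.70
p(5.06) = -623.10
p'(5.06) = -373.50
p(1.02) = -5.83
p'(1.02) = -13.85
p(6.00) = -1044.51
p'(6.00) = -527.54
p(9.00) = -3563.40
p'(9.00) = -1196.81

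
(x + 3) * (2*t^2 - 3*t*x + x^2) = 2*t^2*x + 6*t^2 - 3*t*x^2 - 9*t*x + x^3 + 3*x^2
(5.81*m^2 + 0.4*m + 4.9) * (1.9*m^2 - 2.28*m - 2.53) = 11.039*m^4 - 12.4868*m^3 - 6.3013*m^2 - 12.184*m - 12.397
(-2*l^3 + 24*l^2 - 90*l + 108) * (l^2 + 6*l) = -2*l^5 + 12*l^4 + 54*l^3 - 432*l^2 + 648*l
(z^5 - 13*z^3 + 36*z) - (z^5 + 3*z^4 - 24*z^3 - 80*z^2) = -3*z^4 + 11*z^3 + 80*z^2 + 36*z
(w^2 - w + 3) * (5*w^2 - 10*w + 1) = 5*w^4 - 15*w^3 + 26*w^2 - 31*w + 3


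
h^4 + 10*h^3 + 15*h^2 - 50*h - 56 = (h - 2)*(h + 1)*(h + 4)*(h + 7)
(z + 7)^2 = z^2 + 14*z + 49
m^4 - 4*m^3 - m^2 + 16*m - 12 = (m - 3)*(m - 2)*(m - 1)*(m + 2)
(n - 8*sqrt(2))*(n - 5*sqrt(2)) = n^2 - 13*sqrt(2)*n + 80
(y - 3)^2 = y^2 - 6*y + 9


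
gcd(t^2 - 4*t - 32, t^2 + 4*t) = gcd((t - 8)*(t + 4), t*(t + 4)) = t + 4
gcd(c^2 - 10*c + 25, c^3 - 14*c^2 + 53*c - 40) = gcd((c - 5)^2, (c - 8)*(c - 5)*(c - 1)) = c - 5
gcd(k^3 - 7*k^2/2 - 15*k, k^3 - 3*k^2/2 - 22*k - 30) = k^2 - 7*k/2 - 15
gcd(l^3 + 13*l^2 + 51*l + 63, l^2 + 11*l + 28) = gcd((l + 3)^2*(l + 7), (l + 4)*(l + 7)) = l + 7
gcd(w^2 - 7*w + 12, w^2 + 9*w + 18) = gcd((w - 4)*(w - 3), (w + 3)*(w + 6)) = 1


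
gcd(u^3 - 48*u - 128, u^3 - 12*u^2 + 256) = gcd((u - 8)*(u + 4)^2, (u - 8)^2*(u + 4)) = u^2 - 4*u - 32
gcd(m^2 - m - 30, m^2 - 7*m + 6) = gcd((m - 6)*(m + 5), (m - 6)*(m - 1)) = m - 6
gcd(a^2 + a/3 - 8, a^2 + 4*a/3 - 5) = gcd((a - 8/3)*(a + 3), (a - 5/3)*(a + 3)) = a + 3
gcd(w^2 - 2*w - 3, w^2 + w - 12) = w - 3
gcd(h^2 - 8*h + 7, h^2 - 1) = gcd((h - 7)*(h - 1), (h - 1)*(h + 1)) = h - 1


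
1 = 1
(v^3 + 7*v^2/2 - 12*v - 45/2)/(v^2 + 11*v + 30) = (2*v^2 - 3*v - 9)/(2*(v + 6))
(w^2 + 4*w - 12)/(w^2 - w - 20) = (-w^2 - 4*w + 12)/(-w^2 + w + 20)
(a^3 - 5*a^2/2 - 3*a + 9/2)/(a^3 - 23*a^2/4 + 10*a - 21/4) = 2*(2*a + 3)/(4*a - 7)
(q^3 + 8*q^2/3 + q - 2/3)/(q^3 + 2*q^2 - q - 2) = (q - 1/3)/(q - 1)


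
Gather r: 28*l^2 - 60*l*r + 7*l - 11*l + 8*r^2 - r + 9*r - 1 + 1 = 28*l^2 - 4*l + 8*r^2 + r*(8 - 60*l)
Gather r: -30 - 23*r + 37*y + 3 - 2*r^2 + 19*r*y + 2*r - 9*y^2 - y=-2*r^2 + r*(19*y - 21) - 9*y^2 + 36*y - 27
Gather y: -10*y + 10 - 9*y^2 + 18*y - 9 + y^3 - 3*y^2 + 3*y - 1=y^3 - 12*y^2 + 11*y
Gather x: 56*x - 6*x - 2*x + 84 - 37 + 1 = 48*x + 48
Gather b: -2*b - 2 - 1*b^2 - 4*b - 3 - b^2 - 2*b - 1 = -2*b^2 - 8*b - 6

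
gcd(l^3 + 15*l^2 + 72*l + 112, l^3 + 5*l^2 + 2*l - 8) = l + 4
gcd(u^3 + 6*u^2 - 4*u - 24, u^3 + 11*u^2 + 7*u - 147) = 1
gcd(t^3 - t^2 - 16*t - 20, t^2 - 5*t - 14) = t + 2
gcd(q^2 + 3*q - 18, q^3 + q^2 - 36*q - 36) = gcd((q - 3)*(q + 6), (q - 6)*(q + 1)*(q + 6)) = q + 6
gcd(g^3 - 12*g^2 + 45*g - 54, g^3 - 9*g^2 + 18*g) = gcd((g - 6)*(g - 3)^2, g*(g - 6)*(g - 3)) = g^2 - 9*g + 18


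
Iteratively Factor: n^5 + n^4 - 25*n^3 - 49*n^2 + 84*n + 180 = (n - 5)*(n^4 + 6*n^3 + 5*n^2 - 24*n - 36) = (n - 5)*(n - 2)*(n^3 + 8*n^2 + 21*n + 18) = (n - 5)*(n - 2)*(n + 3)*(n^2 + 5*n + 6) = (n - 5)*(n - 2)*(n + 2)*(n + 3)*(n + 3)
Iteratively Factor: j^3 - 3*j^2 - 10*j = (j + 2)*(j^2 - 5*j) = j*(j + 2)*(j - 5)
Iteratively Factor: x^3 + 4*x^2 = (x)*(x^2 + 4*x) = x*(x + 4)*(x)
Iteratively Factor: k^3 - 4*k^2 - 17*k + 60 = (k - 5)*(k^2 + k - 12) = (k - 5)*(k + 4)*(k - 3)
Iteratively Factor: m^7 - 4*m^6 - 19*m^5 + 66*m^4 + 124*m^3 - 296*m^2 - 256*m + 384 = (m - 4)*(m^6 - 19*m^4 - 10*m^3 + 84*m^2 + 40*m - 96) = (m - 4)*(m + 2)*(m^5 - 2*m^4 - 15*m^3 + 20*m^2 + 44*m - 48) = (m - 4)*(m + 2)^2*(m^4 - 4*m^3 - 7*m^2 + 34*m - 24) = (m - 4)^2*(m + 2)^2*(m^3 - 7*m + 6) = (m - 4)^2*(m - 1)*(m + 2)^2*(m^2 + m - 6) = (m - 4)^2*(m - 2)*(m - 1)*(m + 2)^2*(m + 3)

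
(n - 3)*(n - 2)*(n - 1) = n^3 - 6*n^2 + 11*n - 6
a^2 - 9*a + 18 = (a - 6)*(a - 3)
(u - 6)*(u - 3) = u^2 - 9*u + 18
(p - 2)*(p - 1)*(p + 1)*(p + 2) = p^4 - 5*p^2 + 4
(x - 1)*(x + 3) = x^2 + 2*x - 3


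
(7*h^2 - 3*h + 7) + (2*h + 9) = 7*h^2 - h + 16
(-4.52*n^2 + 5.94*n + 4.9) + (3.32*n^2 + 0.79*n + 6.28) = -1.2*n^2 + 6.73*n + 11.18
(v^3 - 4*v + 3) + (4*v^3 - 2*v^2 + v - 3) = 5*v^3 - 2*v^2 - 3*v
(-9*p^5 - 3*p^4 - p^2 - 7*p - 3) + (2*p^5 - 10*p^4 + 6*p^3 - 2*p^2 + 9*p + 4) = -7*p^5 - 13*p^4 + 6*p^3 - 3*p^2 + 2*p + 1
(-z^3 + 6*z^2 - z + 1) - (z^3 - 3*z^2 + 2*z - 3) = -2*z^3 + 9*z^2 - 3*z + 4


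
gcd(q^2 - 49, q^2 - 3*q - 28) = q - 7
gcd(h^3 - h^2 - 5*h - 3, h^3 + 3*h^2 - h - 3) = h + 1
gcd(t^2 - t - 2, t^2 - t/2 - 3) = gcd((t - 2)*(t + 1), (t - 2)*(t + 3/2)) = t - 2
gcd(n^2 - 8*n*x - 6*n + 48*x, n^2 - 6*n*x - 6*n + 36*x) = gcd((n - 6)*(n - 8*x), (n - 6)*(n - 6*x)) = n - 6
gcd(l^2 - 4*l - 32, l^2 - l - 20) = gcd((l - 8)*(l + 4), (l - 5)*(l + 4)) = l + 4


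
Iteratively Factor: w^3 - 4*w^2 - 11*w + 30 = (w + 3)*(w^2 - 7*w + 10) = (w - 5)*(w + 3)*(w - 2)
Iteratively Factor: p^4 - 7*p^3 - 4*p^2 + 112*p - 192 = (p - 4)*(p^3 - 3*p^2 - 16*p + 48) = (p - 4)^2*(p^2 + p - 12) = (p - 4)^2*(p + 4)*(p - 3)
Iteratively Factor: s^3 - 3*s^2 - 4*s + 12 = (s - 3)*(s^2 - 4) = (s - 3)*(s + 2)*(s - 2)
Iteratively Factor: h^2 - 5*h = (h)*(h - 5)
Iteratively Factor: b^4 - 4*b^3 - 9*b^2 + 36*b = (b + 3)*(b^3 - 7*b^2 + 12*b) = (b - 4)*(b + 3)*(b^2 - 3*b) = (b - 4)*(b - 3)*(b + 3)*(b)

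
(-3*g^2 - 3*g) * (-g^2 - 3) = 3*g^4 + 3*g^3 + 9*g^2 + 9*g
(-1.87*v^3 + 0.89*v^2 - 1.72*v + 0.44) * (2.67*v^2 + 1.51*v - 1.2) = -4.9929*v^5 - 0.4474*v^4 - 1.0045*v^3 - 2.4904*v^2 + 2.7284*v - 0.528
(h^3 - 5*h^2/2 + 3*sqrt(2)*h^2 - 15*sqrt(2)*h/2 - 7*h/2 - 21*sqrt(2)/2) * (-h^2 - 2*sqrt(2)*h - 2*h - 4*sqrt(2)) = -h^5 - 5*sqrt(2)*h^4 + h^4/2 - 7*h^3/2 + 5*sqrt(2)*h^3/2 + 13*h^2 + 85*sqrt(2)*h^2/2 + 35*sqrt(2)*h + 102*h + 84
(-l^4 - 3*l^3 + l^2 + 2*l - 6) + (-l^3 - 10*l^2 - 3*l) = -l^4 - 4*l^3 - 9*l^2 - l - 6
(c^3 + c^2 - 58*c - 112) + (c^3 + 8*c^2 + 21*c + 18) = 2*c^3 + 9*c^2 - 37*c - 94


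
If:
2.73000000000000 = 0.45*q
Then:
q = 6.07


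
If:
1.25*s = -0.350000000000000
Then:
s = -0.28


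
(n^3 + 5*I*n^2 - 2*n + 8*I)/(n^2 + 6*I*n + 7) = (n^2 + 6*I*n - 8)/(n + 7*I)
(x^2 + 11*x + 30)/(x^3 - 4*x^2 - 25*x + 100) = (x + 6)/(x^2 - 9*x + 20)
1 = 1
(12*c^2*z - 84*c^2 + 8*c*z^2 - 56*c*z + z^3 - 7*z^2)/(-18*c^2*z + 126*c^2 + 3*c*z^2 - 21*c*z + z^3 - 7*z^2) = (2*c + z)/(-3*c + z)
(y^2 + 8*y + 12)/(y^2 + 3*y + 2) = (y + 6)/(y + 1)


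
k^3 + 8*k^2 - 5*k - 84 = (k - 3)*(k + 4)*(k + 7)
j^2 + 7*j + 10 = (j + 2)*(j + 5)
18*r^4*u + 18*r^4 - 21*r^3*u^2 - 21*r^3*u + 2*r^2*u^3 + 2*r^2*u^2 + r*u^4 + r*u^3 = (-3*r + u)*(-r + u)*(6*r + u)*(r*u + r)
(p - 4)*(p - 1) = p^2 - 5*p + 4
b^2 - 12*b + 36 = (b - 6)^2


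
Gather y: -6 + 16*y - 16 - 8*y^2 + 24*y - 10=-8*y^2 + 40*y - 32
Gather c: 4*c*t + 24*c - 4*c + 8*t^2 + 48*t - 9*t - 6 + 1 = c*(4*t + 20) + 8*t^2 + 39*t - 5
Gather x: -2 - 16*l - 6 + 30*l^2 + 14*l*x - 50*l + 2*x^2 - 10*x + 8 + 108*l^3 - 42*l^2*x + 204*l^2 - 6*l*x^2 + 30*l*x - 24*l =108*l^3 + 234*l^2 - 90*l + x^2*(2 - 6*l) + x*(-42*l^2 + 44*l - 10)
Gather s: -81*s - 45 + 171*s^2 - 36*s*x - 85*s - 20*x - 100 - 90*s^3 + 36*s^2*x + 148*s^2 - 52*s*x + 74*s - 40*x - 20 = -90*s^3 + s^2*(36*x + 319) + s*(-88*x - 92) - 60*x - 165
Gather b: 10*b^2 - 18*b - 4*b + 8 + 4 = 10*b^2 - 22*b + 12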